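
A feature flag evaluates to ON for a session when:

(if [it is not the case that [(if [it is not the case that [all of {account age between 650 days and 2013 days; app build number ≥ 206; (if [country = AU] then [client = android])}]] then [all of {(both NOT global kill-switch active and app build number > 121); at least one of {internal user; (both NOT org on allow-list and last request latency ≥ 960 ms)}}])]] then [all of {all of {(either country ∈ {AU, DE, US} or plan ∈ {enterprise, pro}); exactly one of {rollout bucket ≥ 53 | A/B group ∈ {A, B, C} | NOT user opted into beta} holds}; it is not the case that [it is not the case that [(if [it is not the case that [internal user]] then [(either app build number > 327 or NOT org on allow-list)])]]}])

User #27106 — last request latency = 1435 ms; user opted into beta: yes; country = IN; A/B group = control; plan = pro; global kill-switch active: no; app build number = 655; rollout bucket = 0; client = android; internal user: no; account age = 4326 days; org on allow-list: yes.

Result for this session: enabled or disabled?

Disabled

Atomic conditions:
  account age between 650 days and 2013 days: 4326 in [650, 2013] is false
  app build number ≥ 206: 655 ≥ 206 is true
  country = AU: IN == AU is false
  client = android: android == android is true
  NOT global kill-switch active: no → true
  app build number > 121: 655 > 121 is true
  internal user: no → false
  NOT org on allow-list: yes → false
  last request latency ≥ 960 ms: 1435 ≥ 960 is true
  country ∈ {AU, DE, US}: IN is not in the set → false
  plan ∈ {enterprise, pro}: pro is in the set → true
  rollout bucket ≥ 53: 0 ≥ 53 is false
  A/B group ∈ {A, B, C}: control is not in the set → false
  NOT user opted into beta: yes → false
  app build number > 327: 655 > 327 is true
Combine:
[1.1.1.1.3] false → true (antecedent false ⇒ implication holds) = true
[1.1.1.1] false AND true AND true = false
[1.1.1] NOT false = true
[1.1.2.1] true AND true = true
[1.1.2.2.2] false AND true = false
[1.1.2.2] false OR false = false
[1.1.2] true AND false = false
[1.1] true → false = false
[1] NOT false = true
[2.1.1] false OR true = true
[2.1.2] exactly-one(false, false, false) = false
[2.1] true AND false = false
[2.2.1.1.1] NOT false = true
[2.2.1.1.2] true OR false = true
[2.2.1.1] true → true = true
[2.2.1] NOT true = false
[2.2] NOT false = true
[2] false AND true = false
[root] true → false = false
Overall: false → disabled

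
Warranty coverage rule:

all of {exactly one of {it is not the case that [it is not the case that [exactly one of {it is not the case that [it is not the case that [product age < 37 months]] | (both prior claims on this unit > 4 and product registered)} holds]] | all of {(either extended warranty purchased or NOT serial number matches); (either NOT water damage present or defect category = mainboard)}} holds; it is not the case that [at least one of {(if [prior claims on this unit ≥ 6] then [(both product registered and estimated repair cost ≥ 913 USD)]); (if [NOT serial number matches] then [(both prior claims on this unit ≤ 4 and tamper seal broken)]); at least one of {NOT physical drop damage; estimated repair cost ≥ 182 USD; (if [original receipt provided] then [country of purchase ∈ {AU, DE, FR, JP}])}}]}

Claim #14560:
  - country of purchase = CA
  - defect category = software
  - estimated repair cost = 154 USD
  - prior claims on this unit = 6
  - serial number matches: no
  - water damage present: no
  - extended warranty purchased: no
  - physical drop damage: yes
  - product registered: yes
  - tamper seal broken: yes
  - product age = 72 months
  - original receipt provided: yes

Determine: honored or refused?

Atomic conditions:
  product age < 37 months: 72 < 37 is false
  prior claims on this unit > 4: 6 > 4 is true
  product registered: yes → true
  extended warranty purchased: no → false
  NOT serial number matches: no → true
  NOT water damage present: no → true
  defect category = mainboard: software == mainboard is false
  prior claims on this unit ≥ 6: 6 ≥ 6 is true
  estimated repair cost ≥ 913 USD: 154 ≥ 913 is false
  prior claims on this unit ≤ 4: 6 ≤ 4 is false
  tamper seal broken: yes → true
  NOT physical drop damage: yes → false
  estimated repair cost ≥ 182 USD: 154 ≥ 182 is false
  original receipt provided: yes → true
  country of purchase ∈ {AU, DE, FR, JP}: CA is not in the set → false
Combine:
[1.1.1.1.1.1] NOT false = true
[1.1.1.1.1] NOT true = false
[1.1.1.1.2] true AND true = true
[1.1.1.1] exactly-one(false, true) = true
[1.1.1] NOT true = false
[1.1] NOT false = true
[1.2.1] false OR true = true
[1.2.2] true OR false = true
[1.2] true AND true = true
[1] exactly-one(true, true) = false
[2.1.1.2] true AND false = false
[2.1.1] true → false = false
[2.1.2.2] false AND true = false
[2.1.2] true → false = false
[2.1.3.3] true → false = false
[2.1.3] false OR false OR false = false
[2.1] false OR false OR false = false
[2] NOT false = true
[root] false AND true = false
Overall: false → refused

Refused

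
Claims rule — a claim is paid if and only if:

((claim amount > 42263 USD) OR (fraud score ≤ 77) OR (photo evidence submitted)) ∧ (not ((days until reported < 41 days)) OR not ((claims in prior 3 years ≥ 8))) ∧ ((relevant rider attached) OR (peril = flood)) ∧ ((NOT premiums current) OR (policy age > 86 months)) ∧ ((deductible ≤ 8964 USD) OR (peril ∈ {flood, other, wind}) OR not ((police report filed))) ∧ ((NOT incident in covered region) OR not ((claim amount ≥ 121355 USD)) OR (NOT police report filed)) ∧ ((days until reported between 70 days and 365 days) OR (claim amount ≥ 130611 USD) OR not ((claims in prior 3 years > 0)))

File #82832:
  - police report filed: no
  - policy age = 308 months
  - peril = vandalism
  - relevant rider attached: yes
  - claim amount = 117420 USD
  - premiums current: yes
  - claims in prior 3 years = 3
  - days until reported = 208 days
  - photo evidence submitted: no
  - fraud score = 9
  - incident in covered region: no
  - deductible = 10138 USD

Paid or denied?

Paid

Atomic conditions:
  claim amount > 42263 USD: 117420 > 42263 is true
  fraud score ≤ 77: 9 ≤ 77 is true
  photo evidence submitted: no → false
  days until reported < 41 days: 208 < 41 is false
  claims in prior 3 years ≥ 8: 3 ≥ 8 is false
  relevant rider attached: yes → true
  peril = flood: vandalism == flood is false
  NOT premiums current: yes → false
  policy age > 86 months: 308 > 86 is true
  deductible ≤ 8964 USD: 10138 ≤ 8964 is false
  peril ∈ {flood, other, wind}: vandalism is not in the set → false
  police report filed: no → false
  NOT incident in covered region: no → true
  claim amount ≥ 121355 USD: 117420 ≥ 121355 is false
  NOT police report filed: no → true
  days until reported between 70 days and 365 days: 208 in [70, 365] is true
  claim amount ≥ 130611 USD: 117420 ≥ 130611 is false
  claims in prior 3 years > 0: 3 > 0 is true
Combine:
[1] true OR true OR false = true
[2.1] NOT false = true
[2.2] NOT false = true
[2] true OR true = true
[3] true OR false = true
[4] false OR true = true
[5.3] NOT false = true
[5] false OR false OR true = true
[6.2] NOT false = true
[6] true OR true OR true = true
[7.3] NOT true = false
[7] true OR false OR false = true
[root] true AND true AND true AND true AND true AND true AND true = true
Overall: true → paid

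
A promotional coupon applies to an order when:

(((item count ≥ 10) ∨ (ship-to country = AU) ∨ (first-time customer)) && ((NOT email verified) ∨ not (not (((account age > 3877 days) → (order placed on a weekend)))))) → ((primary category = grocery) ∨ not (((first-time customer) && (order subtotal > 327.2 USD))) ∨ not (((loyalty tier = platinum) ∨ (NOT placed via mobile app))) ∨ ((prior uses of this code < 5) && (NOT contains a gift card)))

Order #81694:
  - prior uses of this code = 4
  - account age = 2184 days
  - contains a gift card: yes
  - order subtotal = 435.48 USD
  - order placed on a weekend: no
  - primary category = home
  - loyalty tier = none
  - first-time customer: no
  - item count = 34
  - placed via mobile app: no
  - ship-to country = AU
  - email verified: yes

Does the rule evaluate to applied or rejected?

Applied

Atomic conditions:
  item count ≥ 10: 34 ≥ 10 is true
  ship-to country = AU: AU == AU is true
  first-time customer: no → false
  NOT email verified: yes → false
  account age > 3877 days: 2184 > 3877 is false
  order placed on a weekend: no → false
  primary category = grocery: home == grocery is false
  order subtotal > 327.2 USD: 435.48 > 327.2 is true
  loyalty tier = platinum: none == platinum is false
  NOT placed via mobile app: no → true
  prior uses of this code < 5: 4 < 5 is true
  NOT contains a gift card: yes → false
Combine:
[1.1] true OR true OR false = true
[1.2.2.1.1] false → false (antecedent false ⇒ implication holds) = true
[1.2.2.1] NOT true = false
[1.2.2] NOT false = true
[1.2] false OR true = true
[1] true AND true = true
[2.2.1] false AND true = false
[2.2] NOT false = true
[2.3.1] false OR true = true
[2.3] NOT true = false
[2.4] true AND false = false
[2] false OR true OR false OR false = true
[root] true → true = true
Overall: true → applied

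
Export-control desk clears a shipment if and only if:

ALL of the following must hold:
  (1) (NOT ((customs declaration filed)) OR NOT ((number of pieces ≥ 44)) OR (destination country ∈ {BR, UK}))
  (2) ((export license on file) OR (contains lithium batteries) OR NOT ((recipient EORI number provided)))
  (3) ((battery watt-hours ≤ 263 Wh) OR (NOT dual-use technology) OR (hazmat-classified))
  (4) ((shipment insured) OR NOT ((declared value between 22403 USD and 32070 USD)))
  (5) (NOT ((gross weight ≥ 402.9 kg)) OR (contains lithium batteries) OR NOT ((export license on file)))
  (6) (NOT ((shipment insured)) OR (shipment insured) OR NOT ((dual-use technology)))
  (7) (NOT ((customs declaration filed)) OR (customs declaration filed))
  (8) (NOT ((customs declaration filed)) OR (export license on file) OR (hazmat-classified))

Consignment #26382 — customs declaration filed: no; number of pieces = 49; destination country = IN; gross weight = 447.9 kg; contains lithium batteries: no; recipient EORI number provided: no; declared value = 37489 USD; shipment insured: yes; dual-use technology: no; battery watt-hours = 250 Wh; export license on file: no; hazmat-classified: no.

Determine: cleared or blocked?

Cleared

Atomic conditions:
  customs declaration filed: no → false
  number of pieces ≥ 44: 49 ≥ 44 is true
  destination country ∈ {BR, UK}: IN is not in the set → false
  export license on file: no → false
  contains lithium batteries: no → false
  recipient EORI number provided: no → false
  battery watt-hours ≤ 263 Wh: 250 ≤ 263 is true
  NOT dual-use technology: no → true
  hazmat-classified: no → false
  shipment insured: yes → true
  declared value between 22403 USD and 32070 USD: 37489 in [22403, 32070] is false
  gross weight ≥ 402.9 kg: 447.9 ≥ 402.9 is true
  dual-use technology: no → false
Combine:
[1.1] NOT false = true
[1.2] NOT true = false
[1] true OR false OR false = true
[2.3] NOT false = true
[2] false OR false OR true = true
[3] true OR true OR false = true
[4.2] NOT false = true
[4] true OR true = true
[5.1] NOT true = false
[5.3] NOT false = true
[5] false OR false OR true = true
[6.1] NOT true = false
[6.3] NOT false = true
[6] false OR true OR true = true
[7.1] NOT false = true
[7] true OR false = true
[8.1] NOT false = true
[8] true OR false OR false = true
[root] true AND true AND true AND true AND true AND true AND true AND true = true
Overall: true → cleared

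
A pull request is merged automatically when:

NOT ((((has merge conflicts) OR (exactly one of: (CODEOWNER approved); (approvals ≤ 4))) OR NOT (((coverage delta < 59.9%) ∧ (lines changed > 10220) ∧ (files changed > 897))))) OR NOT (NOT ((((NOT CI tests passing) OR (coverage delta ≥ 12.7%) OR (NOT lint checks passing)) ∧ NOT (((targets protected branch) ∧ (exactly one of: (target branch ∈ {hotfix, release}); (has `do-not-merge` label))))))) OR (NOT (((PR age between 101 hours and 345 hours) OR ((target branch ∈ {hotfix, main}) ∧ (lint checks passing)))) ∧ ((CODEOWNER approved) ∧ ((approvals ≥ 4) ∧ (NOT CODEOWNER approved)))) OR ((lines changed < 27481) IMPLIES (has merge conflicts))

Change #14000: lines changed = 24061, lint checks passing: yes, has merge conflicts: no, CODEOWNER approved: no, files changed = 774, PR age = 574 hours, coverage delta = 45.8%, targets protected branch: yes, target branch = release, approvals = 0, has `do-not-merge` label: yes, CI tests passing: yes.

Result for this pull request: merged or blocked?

Merged

Atomic conditions:
  has merge conflicts: no → false
  CODEOWNER approved: no → false
  approvals ≤ 4: 0 ≤ 4 is true
  coverage delta < 59.9%: 45.8 < 59.9 is true
  lines changed > 10220: 24061 > 10220 is true
  files changed > 897: 774 > 897 is false
  NOT CI tests passing: yes → false
  coverage delta ≥ 12.7%: 45.8 ≥ 12.7 is true
  NOT lint checks passing: yes → false
  targets protected branch: yes → true
  target branch ∈ {hotfix, release}: release is in the set → true
  has `do-not-merge` label: yes → true
  PR age between 101 hours and 345 hours: 574 in [101, 345] is false
  target branch ∈ {hotfix, main}: release is not in the set → false
  lint checks passing: yes → true
  approvals ≥ 4: 0 ≥ 4 is false
  NOT CODEOWNER approved: no → true
  lines changed < 27481: 24061 < 27481 is true
Combine:
[1.1.1.2] exactly-one(false, true) = true
[1.1.1] false OR true = true
[1.1.2.1] true AND true AND false = false
[1.1.2] NOT false = true
[1.1] true OR true = true
[1] NOT true = false
[2.1.1.1] false OR true OR false = true
[2.1.1.2.1.2] exactly-one(true, true) = false
[2.1.1.2.1] true AND false = false
[2.1.1.2] NOT false = true
[2.1.1] true AND true = true
[2.1] NOT true = false
[2] NOT false = true
[3.1.1.2] false AND true = false
[3.1.1] false OR false = false
[3.1] NOT false = true
[3.2.2] false AND true = false
[3.2] false AND false = false
[3] true AND false = false
[4] true → false = false
[root] false OR true OR false OR false = true
Overall: true → merged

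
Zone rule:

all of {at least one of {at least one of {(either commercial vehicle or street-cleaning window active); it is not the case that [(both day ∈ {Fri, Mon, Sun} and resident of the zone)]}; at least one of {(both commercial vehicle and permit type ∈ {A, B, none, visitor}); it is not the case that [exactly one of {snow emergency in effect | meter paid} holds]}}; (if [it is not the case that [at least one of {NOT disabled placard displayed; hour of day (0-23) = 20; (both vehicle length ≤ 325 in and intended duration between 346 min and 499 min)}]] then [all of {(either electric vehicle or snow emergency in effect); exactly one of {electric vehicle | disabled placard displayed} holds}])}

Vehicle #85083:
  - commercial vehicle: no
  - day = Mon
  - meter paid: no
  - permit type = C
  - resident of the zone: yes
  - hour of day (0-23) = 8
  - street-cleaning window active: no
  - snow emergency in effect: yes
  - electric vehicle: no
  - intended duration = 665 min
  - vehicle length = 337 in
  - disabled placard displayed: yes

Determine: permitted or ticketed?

Atomic conditions:
  commercial vehicle: no → false
  street-cleaning window active: no → false
  day ∈ {Fri, Mon, Sun}: Mon is in the set → true
  resident of the zone: yes → true
  permit type ∈ {A, B, none, visitor}: C is not in the set → false
  snow emergency in effect: yes → true
  meter paid: no → false
  NOT disabled placard displayed: yes → false
  hour of day (0-23) = 20: 8 == 20 is false
  vehicle length ≤ 325 in: 337 ≤ 325 is false
  intended duration between 346 min and 499 min: 665 in [346, 499] is false
  electric vehicle: no → false
  disabled placard displayed: yes → true
Combine:
[1.1.1] false OR false = false
[1.1.2.1] true AND true = true
[1.1.2] NOT true = false
[1.1] false OR false = false
[1.2.1] false AND false = false
[1.2.2.1] exactly-one(true, false) = true
[1.2.2] NOT true = false
[1.2] false OR false = false
[1] false OR false = false
[2.1.1.3] false AND false = false
[2.1.1] false OR false OR false = false
[2.1] NOT false = true
[2.2.1] false OR true = true
[2.2.2] exactly-one(false, true) = true
[2.2] true AND true = true
[2] true → true = true
[root] false AND true = false
Overall: false → ticketed

Ticketed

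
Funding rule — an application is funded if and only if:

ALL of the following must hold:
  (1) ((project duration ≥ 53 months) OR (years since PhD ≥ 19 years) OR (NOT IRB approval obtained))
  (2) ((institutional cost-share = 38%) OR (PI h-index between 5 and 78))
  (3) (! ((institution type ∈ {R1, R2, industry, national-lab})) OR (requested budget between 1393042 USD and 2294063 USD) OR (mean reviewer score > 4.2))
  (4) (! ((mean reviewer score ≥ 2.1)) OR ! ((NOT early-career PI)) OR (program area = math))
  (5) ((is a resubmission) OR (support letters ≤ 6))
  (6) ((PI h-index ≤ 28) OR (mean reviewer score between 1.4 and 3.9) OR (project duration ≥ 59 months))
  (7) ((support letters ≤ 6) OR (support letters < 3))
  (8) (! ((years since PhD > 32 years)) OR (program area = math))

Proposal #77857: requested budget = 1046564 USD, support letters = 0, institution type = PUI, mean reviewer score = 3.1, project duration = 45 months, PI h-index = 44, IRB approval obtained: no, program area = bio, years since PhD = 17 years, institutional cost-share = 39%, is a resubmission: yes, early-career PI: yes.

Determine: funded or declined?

Funded

Atomic conditions:
  project duration ≥ 53 months: 45 ≥ 53 is false
  years since PhD ≥ 19 years: 17 ≥ 19 is false
  NOT IRB approval obtained: no → true
  institutional cost-share = 38%: 39 == 38 is false
  PI h-index between 5 and 78: 44 in [5, 78] is true
  institution type ∈ {R1, R2, industry, national-lab}: PUI is not in the set → false
  requested budget between 1393042 USD and 2294063 USD: 1046564 in [1393042, 2294063] is false
  mean reviewer score > 4.2: 3.1 > 4.2 is false
  mean reviewer score ≥ 2.1: 3.1 ≥ 2.1 is true
  NOT early-career PI: yes → false
  program area = math: bio == math is false
  is a resubmission: yes → true
  support letters ≤ 6: 0 ≤ 6 is true
  PI h-index ≤ 28: 44 ≤ 28 is false
  mean reviewer score between 1.4 and 3.9: 3.1 in [1.4, 3.9] is true
  project duration ≥ 59 months: 45 ≥ 59 is false
  support letters < 3: 0 < 3 is true
  years since PhD > 32 years: 17 > 32 is false
Combine:
[1] false OR false OR true = true
[2] false OR true = true
[3.1] NOT false = true
[3] true OR false OR false = true
[4.1] NOT true = false
[4.2] NOT false = true
[4] false OR true OR false = true
[5] true OR true = true
[6] false OR true OR false = true
[7] true OR true = true
[8.1] NOT false = true
[8] true OR false = true
[root] true AND true AND true AND true AND true AND true AND true AND true = true
Overall: true → funded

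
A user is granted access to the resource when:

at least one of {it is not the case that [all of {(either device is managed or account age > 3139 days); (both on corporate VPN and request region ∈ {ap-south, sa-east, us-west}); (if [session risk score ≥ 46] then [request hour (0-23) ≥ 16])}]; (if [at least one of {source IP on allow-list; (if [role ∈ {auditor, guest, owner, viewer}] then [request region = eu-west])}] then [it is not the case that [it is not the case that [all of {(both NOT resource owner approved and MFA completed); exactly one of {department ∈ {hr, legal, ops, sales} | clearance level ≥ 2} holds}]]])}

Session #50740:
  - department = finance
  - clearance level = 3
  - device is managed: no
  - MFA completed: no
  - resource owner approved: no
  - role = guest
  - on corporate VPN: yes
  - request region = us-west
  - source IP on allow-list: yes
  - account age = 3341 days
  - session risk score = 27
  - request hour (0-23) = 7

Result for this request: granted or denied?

Atomic conditions:
  device is managed: no → false
  account age > 3139 days: 3341 > 3139 is true
  on corporate VPN: yes → true
  request region ∈ {ap-south, sa-east, us-west}: us-west is in the set → true
  session risk score ≥ 46: 27 ≥ 46 is false
  request hour (0-23) ≥ 16: 7 ≥ 16 is false
  source IP on allow-list: yes → true
  role ∈ {auditor, guest, owner, viewer}: guest is in the set → true
  request region = eu-west: us-west == eu-west is false
  NOT resource owner approved: no → true
  MFA completed: no → false
  department ∈ {hr, legal, ops, sales}: finance is not in the set → false
  clearance level ≥ 2: 3 ≥ 2 is true
Combine:
[1.1.1] false OR true = true
[1.1.2] true AND true = true
[1.1.3] false → false (antecedent false ⇒ implication holds) = true
[1.1] true AND true AND true = true
[1] NOT true = false
[2.1.2] true → false = false
[2.1] true OR false = true
[2.2.1.1.1] true AND false = false
[2.2.1.1.2] exactly-one(false, true) = true
[2.2.1.1] false AND true = false
[2.2.1] NOT false = true
[2.2] NOT true = false
[2] true → false = false
[root] false OR false = false
Overall: false → denied

Denied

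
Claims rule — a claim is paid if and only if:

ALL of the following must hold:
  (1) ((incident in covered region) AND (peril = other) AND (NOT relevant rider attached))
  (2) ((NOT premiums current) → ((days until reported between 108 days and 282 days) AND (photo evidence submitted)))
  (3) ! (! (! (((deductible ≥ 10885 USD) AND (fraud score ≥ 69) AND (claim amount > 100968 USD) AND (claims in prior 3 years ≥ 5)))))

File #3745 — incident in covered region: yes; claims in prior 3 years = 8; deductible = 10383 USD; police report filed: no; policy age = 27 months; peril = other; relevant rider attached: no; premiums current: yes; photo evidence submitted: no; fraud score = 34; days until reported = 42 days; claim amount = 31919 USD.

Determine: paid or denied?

Paid

Atomic conditions:
  incident in covered region: yes → true
  peril = other: other == other is true
  NOT relevant rider attached: no → true
  NOT premiums current: yes → false
  days until reported between 108 days and 282 days: 42 in [108, 282] is false
  photo evidence submitted: no → false
  deductible ≥ 10885 USD: 10383 ≥ 10885 is false
  fraud score ≥ 69: 34 ≥ 69 is false
  claim amount > 100968 USD: 31919 > 100968 is false
  claims in prior 3 years ≥ 5: 8 ≥ 5 is true
Combine:
[1] true AND true AND true = true
[2.2] false AND false = false
[2] false → false (antecedent false ⇒ implication holds) = true
[3.1.1.1] false AND false AND false AND true = false
[3.1.1] NOT false = true
[3.1] NOT true = false
[3] NOT false = true
[root] true AND true AND true = true
Overall: true → paid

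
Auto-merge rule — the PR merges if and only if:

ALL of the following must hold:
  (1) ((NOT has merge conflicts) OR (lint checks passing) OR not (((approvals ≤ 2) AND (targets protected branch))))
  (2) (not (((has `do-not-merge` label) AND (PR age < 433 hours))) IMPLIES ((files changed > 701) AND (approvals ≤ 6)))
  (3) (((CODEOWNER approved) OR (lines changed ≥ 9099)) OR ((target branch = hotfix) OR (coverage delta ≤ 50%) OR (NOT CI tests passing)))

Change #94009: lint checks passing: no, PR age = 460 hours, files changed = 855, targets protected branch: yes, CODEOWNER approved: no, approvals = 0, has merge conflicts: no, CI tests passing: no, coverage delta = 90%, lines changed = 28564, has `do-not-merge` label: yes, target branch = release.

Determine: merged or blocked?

Merged

Atomic conditions:
  NOT has merge conflicts: no → true
  lint checks passing: no → false
  approvals ≤ 2: 0 ≤ 2 is true
  targets protected branch: yes → true
  has `do-not-merge` label: yes → true
  PR age < 433 hours: 460 < 433 is false
  files changed > 701: 855 > 701 is true
  approvals ≤ 6: 0 ≤ 6 is true
  CODEOWNER approved: no → false
  lines changed ≥ 9099: 28564 ≥ 9099 is true
  target branch = hotfix: release == hotfix is false
  coverage delta ≤ 50%: 90 ≤ 50 is false
  NOT CI tests passing: no → true
Combine:
[1.3.1] true AND true = true
[1.3] NOT true = false
[1] true OR false OR false = true
[2.1.1] true AND false = false
[2.1] NOT false = true
[2.2] true AND true = true
[2] true → true = true
[3.1] false OR true = true
[3.2] false OR false OR true = true
[3] true OR true = true
[root] true AND true AND true = true
Overall: true → merged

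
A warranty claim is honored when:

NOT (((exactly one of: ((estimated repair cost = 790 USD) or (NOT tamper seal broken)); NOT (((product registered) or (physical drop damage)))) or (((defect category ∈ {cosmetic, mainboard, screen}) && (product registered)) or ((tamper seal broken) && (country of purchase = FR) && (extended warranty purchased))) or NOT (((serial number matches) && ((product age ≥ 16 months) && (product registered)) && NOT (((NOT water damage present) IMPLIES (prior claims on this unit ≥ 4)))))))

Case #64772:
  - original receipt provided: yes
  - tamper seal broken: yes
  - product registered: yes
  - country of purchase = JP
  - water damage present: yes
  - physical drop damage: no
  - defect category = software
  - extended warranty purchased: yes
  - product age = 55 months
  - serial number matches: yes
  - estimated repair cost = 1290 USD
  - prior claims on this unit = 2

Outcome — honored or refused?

Refused

Atomic conditions:
  estimated repair cost = 790 USD: 1290 == 790 is false
  NOT tamper seal broken: yes → false
  product registered: yes → true
  physical drop damage: no → false
  defect category ∈ {cosmetic, mainboard, screen}: software is not in the set → false
  tamper seal broken: yes → true
  country of purchase = FR: JP == FR is false
  extended warranty purchased: yes → true
  serial number matches: yes → true
  product age ≥ 16 months: 55 ≥ 16 is true
  NOT water damage present: yes → false
  prior claims on this unit ≥ 4: 2 ≥ 4 is false
Combine:
[1.1.1] false OR false = false
[1.1.2.1] true OR false = true
[1.1.2] NOT true = false
[1.1] exactly-one(false, false) = false
[1.2.1] false AND true = false
[1.2.2] true AND false AND true = false
[1.2] false OR false = false
[1.3.1.2] true AND true = true
[1.3.1.3.1] false → false (antecedent false ⇒ implication holds) = true
[1.3.1.3] NOT true = false
[1.3.1] true AND true AND false = false
[1.3] NOT false = true
[1] false OR false OR true = true
[root] NOT true = false
Overall: false → refused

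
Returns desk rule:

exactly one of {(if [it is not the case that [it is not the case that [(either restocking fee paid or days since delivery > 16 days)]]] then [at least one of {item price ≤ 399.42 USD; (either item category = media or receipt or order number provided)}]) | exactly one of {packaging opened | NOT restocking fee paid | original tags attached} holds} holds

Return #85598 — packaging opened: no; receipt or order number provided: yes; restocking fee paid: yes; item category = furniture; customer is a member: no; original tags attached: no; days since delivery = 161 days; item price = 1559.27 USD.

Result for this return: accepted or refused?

Accepted

Atomic conditions:
  restocking fee paid: yes → true
  days since delivery > 16 days: 161 > 16 is true
  item price ≤ 399.42 USD: 1559.27 ≤ 399.42 is false
  item category = media: furniture == media is false
  receipt or order number provided: yes → true
  packaging opened: no → false
  NOT restocking fee paid: yes → false
  original tags attached: no → false
Combine:
[1.1.1.1] true OR true = true
[1.1.1] NOT true = false
[1.1] NOT false = true
[1.2.2] false OR true = true
[1.2] false OR true = true
[1] true → true = true
[2] exactly-one(false, false, false) = false
[root] exactly-one(true, false) = true
Overall: true → accepted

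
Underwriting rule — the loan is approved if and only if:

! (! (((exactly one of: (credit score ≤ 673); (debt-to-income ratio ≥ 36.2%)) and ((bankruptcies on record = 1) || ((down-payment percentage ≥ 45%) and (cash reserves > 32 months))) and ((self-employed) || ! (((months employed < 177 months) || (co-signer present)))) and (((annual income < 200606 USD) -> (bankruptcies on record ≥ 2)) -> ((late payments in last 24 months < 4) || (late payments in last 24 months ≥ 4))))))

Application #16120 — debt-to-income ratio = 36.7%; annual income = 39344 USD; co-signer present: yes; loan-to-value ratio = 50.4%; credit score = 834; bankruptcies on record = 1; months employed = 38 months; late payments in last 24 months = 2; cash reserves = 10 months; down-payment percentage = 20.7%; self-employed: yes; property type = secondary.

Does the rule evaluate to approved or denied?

Approved

Atomic conditions:
  credit score ≤ 673: 834 ≤ 673 is false
  debt-to-income ratio ≥ 36.2%: 36.7 ≥ 36.2 is true
  bankruptcies on record = 1: 1 == 1 is true
  down-payment percentage ≥ 45%: 20.7 ≥ 45 is false
  cash reserves > 32 months: 10 > 32 is false
  self-employed: yes → true
  months employed < 177 months: 38 < 177 is true
  co-signer present: yes → true
  annual income < 200606 USD: 39344 < 200606 is true
  bankruptcies on record ≥ 2: 1 ≥ 2 is false
  late payments in last 24 months < 4: 2 < 4 is true
  late payments in last 24 months ≥ 4: 2 ≥ 4 is false
Combine:
[1.1.1] exactly-one(false, true) = true
[1.1.2.2] false AND false = false
[1.1.2] true OR false = true
[1.1.3.2.1] true OR true = true
[1.1.3.2] NOT true = false
[1.1.3] true OR false = true
[1.1.4.1] true → false = false
[1.1.4.2] true OR false = true
[1.1.4] false → true (antecedent false ⇒ implication holds) = true
[1.1] true AND true AND true AND true = true
[1] NOT true = false
[root] NOT false = true
Overall: true → approved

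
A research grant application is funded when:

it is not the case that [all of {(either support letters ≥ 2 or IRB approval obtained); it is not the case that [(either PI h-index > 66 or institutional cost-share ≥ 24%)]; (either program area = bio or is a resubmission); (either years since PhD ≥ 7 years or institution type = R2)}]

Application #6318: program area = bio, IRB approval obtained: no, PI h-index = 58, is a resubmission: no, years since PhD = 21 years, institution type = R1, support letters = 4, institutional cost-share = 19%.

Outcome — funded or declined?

Atomic conditions:
  support letters ≥ 2: 4 ≥ 2 is true
  IRB approval obtained: no → false
  PI h-index > 66: 58 > 66 is false
  institutional cost-share ≥ 24%: 19 ≥ 24 is false
  program area = bio: bio == bio is true
  is a resubmission: no → false
  years since PhD ≥ 7 years: 21 ≥ 7 is true
  institution type = R2: R1 == R2 is false
Combine:
[1.1] true OR false = true
[1.2.1] false OR false = false
[1.2] NOT false = true
[1.3] true OR false = true
[1.4] true OR false = true
[1] true AND true AND true AND true = true
[root] NOT true = false
Overall: false → declined

Declined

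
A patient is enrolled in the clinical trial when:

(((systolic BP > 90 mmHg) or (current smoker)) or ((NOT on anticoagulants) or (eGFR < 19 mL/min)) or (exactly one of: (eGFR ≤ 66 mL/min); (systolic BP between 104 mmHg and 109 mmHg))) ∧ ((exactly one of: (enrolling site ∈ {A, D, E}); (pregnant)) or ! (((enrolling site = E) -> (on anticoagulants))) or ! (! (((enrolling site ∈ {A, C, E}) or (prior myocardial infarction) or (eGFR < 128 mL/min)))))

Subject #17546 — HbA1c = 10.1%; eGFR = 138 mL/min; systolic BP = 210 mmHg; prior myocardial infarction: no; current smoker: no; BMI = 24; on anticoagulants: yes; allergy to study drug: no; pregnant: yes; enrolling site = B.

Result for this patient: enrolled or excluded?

Enrolled

Atomic conditions:
  systolic BP > 90 mmHg: 210 > 90 is true
  current smoker: no → false
  NOT on anticoagulants: yes → false
  eGFR < 19 mL/min: 138 < 19 is false
  eGFR ≤ 66 mL/min: 138 ≤ 66 is false
  systolic BP between 104 mmHg and 109 mmHg: 210 in [104, 109] is false
  enrolling site ∈ {A, D, E}: B is not in the set → false
  pregnant: yes → true
  enrolling site = E: B == E is false
  on anticoagulants: yes → true
  enrolling site ∈ {A, C, E}: B is not in the set → false
  prior myocardial infarction: no → false
  eGFR < 128 mL/min: 138 < 128 is false
Combine:
[1.1] true OR false = true
[1.2] false OR false = false
[1.3] exactly-one(false, false) = false
[1] true OR false OR false = true
[2.1] exactly-one(false, true) = true
[2.2.1] false → true (antecedent false ⇒ implication holds) = true
[2.2] NOT true = false
[2.3.1.1] false OR false OR false = false
[2.3.1] NOT false = true
[2.3] NOT true = false
[2] true OR false OR false = true
[root] true AND true = true
Overall: true → enrolled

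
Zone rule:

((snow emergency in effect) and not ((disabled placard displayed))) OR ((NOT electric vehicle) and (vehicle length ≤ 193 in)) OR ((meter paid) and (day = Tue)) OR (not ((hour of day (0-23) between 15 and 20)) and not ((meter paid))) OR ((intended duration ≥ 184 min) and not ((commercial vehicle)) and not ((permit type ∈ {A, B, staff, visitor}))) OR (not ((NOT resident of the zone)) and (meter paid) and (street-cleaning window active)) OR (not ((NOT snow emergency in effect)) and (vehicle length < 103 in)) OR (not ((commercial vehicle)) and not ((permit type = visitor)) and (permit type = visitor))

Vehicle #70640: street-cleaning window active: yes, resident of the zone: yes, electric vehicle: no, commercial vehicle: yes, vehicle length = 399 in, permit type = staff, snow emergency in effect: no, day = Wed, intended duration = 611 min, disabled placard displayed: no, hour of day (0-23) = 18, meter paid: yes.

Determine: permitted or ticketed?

Atomic conditions:
  snow emergency in effect: no → false
  disabled placard displayed: no → false
  NOT electric vehicle: no → true
  vehicle length ≤ 193 in: 399 ≤ 193 is false
  meter paid: yes → true
  day = Tue: Wed == Tue is false
  hour of day (0-23) between 15 and 20: 18 in [15, 20] is true
  intended duration ≥ 184 min: 611 ≥ 184 is true
  commercial vehicle: yes → true
  permit type ∈ {A, B, staff, visitor}: staff is in the set → true
  NOT resident of the zone: yes → false
  street-cleaning window active: yes → true
  NOT snow emergency in effect: no → true
  vehicle length < 103 in: 399 < 103 is false
  permit type = visitor: staff == visitor is false
Combine:
[1.2] NOT false = true
[1] false AND true = false
[2] true AND false = false
[3] true AND false = false
[4.1] NOT true = false
[4.2] NOT true = false
[4] false AND false = false
[5.2] NOT true = false
[5.3] NOT true = false
[5] true AND false AND false = false
[6.1] NOT false = true
[6] true AND true AND true = true
[7.1] NOT true = false
[7] false AND false = false
[8.1] NOT true = false
[8.2] NOT false = true
[8] false AND true AND false = false
[root] false OR false OR false OR false OR false OR true OR false OR false = true
Overall: true → permitted

Permitted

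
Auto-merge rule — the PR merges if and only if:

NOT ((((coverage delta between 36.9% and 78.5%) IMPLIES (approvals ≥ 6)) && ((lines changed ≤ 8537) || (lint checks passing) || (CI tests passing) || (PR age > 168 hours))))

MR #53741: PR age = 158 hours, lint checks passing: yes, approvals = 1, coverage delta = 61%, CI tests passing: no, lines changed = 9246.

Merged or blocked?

Merged

Atomic conditions:
  coverage delta between 36.9% and 78.5%: 61 in [36.9, 78.5] is true
  approvals ≥ 6: 1 ≥ 6 is false
  lines changed ≤ 8537: 9246 ≤ 8537 is false
  lint checks passing: yes → true
  CI tests passing: no → false
  PR age > 168 hours: 158 > 168 is false
Combine:
[1.1] true → false = false
[1.2] false OR true OR false OR false = true
[1] false AND true = false
[root] NOT false = true
Overall: true → merged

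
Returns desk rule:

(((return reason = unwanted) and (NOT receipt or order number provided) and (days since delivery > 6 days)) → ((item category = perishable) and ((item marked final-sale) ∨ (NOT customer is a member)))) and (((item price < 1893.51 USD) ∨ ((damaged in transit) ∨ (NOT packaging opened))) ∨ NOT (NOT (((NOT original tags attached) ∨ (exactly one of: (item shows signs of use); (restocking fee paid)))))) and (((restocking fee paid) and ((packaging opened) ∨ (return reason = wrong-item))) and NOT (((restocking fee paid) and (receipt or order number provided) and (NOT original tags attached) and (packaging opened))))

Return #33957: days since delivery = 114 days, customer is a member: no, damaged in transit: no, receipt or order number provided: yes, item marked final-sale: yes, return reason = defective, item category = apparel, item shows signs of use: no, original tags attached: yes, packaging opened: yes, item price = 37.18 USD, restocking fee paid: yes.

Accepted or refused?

Accepted

Atomic conditions:
  return reason = unwanted: defective == unwanted is false
  NOT receipt or order number provided: yes → false
  days since delivery > 6 days: 114 > 6 is true
  item category = perishable: apparel == perishable is false
  item marked final-sale: yes → true
  NOT customer is a member: no → true
  item price < 1893.51 USD: 37.18 < 1893.51 is true
  damaged in transit: no → false
  NOT packaging opened: yes → false
  NOT original tags attached: yes → false
  item shows signs of use: no → false
  restocking fee paid: yes → true
  packaging opened: yes → true
  return reason = wrong-item: defective == wrong-item is false
  receipt or order number provided: yes → true
Combine:
[1.1] false AND false AND true = false
[1.2.2] true OR true = true
[1.2] false AND true = false
[1] false → false (antecedent false ⇒ implication holds) = true
[2.1.2] false OR false = false
[2.1] true OR false = true
[2.2.1.1.2] exactly-one(false, true) = true
[2.2.1.1] false OR true = true
[2.2.1] NOT true = false
[2.2] NOT false = true
[2] true OR true = true
[3.1.2] true OR false = true
[3.1] true AND true = true
[3.2.1] true AND true AND false AND true = false
[3.2] NOT false = true
[3] true AND true = true
[root] true AND true AND true = true
Overall: true → accepted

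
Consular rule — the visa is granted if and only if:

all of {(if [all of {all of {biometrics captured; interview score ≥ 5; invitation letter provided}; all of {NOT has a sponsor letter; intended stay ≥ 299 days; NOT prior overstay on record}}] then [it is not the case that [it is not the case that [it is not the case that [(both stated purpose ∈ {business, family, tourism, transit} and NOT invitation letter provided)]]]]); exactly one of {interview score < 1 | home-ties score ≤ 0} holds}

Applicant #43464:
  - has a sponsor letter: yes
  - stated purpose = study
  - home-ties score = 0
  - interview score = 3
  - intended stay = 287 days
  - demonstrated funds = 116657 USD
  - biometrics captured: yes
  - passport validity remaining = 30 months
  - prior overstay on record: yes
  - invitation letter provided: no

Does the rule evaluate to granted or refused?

Granted

Atomic conditions:
  biometrics captured: yes → true
  interview score ≥ 5: 3 ≥ 5 is false
  invitation letter provided: no → false
  NOT has a sponsor letter: yes → false
  intended stay ≥ 299 days: 287 ≥ 299 is false
  NOT prior overstay on record: yes → false
  stated purpose ∈ {business, family, tourism, transit}: study is not in the set → false
  NOT invitation letter provided: no → true
  interview score < 1: 3 < 1 is false
  home-ties score ≤ 0: 0 ≤ 0 is true
Combine:
[1.1.1] true AND false AND false = false
[1.1.2] false AND false AND false = false
[1.1] false AND false = false
[1.2.1.1.1] false AND true = false
[1.2.1.1] NOT false = true
[1.2.1] NOT true = false
[1.2] NOT false = true
[1] false → true (antecedent false ⇒ implication holds) = true
[2] exactly-one(false, true) = true
[root] true AND true = true
Overall: true → granted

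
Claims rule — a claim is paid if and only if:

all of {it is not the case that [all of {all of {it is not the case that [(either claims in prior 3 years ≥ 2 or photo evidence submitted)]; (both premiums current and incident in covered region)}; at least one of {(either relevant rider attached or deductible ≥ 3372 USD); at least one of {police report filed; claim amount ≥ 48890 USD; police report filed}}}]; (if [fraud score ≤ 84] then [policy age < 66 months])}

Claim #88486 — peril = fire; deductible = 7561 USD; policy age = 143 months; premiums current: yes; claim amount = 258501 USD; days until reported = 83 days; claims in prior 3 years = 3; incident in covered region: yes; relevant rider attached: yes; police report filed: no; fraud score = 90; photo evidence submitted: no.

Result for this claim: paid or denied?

Atomic conditions:
  claims in prior 3 years ≥ 2: 3 ≥ 2 is true
  photo evidence submitted: no → false
  premiums current: yes → true
  incident in covered region: yes → true
  relevant rider attached: yes → true
  deductible ≥ 3372 USD: 7561 ≥ 3372 is true
  police report filed: no → false
  claim amount ≥ 48890 USD: 258501 ≥ 48890 is true
  fraud score ≤ 84: 90 ≤ 84 is false
  policy age < 66 months: 143 < 66 is false
Combine:
[1.1.1.1.1] true OR false = true
[1.1.1.1] NOT true = false
[1.1.1.2] true AND true = true
[1.1.1] false AND true = false
[1.1.2.1] true OR true = true
[1.1.2.2] false OR true OR false = true
[1.1.2] true OR true = true
[1.1] false AND true = false
[1] NOT false = true
[2] false → false (antecedent false ⇒ implication holds) = true
[root] true AND true = true
Overall: true → paid

Paid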